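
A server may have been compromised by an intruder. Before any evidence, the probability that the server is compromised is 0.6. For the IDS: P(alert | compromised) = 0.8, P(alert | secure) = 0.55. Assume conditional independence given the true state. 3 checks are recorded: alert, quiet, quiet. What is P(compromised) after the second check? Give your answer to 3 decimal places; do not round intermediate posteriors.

After 'alert': P(compromised) = 0.8·0.6000 / (0.8·0.6000 + 0.55·0.4000) ≈ 0.6857
After 'quiet': P(compromised) = 0.2·0.6857 / (0.2·0.6857 + 0.45·0.3143) ≈ 0.4923

0.492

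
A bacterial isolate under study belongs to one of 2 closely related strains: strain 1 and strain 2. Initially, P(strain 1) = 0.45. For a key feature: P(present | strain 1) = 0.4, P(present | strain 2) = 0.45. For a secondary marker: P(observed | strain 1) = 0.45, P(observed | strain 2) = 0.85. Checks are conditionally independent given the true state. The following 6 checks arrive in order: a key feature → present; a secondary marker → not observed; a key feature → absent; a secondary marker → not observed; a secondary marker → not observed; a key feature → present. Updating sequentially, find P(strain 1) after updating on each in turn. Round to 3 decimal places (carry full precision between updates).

0.972

Apply Bayes' rule sequentially, carrying P(strain 1) forward.
After a key feature='present': P(strain 1) = 0.4·0.4500 / (0.4·0.4500 + 0.45·0.5500) ≈ 0.4211
After a secondary marker='not observed': P(strain 1) = 0.55·0.4211 / (0.55·0.4211 + 0.15·0.5789) ≈ 0.7273
After a key feature='absent': P(strain 1) = 0.6·0.7273 / (0.6·0.7273 + 0.55·0.2727) ≈ 0.7442
After a secondary marker='not observed': P(strain 1) = 0.55·0.7442 / (0.55·0.7442 + 0.15·0.2558) ≈ 0.9143
After a secondary marker='not observed': P(strain 1) = 0.55·0.9143 / (0.55·0.9143 + 0.15·0.0857) ≈ 0.9751
After a key feature='present': P(strain 1) = 0.4·0.9751 / (0.4·0.9751 + 0.45·0.0249) ≈ 0.9720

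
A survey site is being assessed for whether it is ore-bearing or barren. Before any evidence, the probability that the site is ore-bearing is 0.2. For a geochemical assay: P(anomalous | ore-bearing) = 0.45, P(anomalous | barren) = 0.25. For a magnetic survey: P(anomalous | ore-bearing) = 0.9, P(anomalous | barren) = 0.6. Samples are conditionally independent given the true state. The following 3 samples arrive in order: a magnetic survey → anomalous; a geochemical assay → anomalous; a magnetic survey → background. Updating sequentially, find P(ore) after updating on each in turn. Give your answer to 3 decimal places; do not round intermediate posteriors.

0.144

After a magnetic survey='anomalous': P(ore) = 0.9·0.2000 / (0.9·0.2000 + 0.6·0.8000) ≈ 0.2727
After a geochemical assay='anomalous': P(ore) = 0.45·0.2727 / (0.45·0.2727 + 0.25·0.7273) ≈ 0.4030
After a magnetic survey='background': P(ore) = 0.1·0.4030 / (0.1·0.4030 + 0.4·0.5970) ≈ 0.1444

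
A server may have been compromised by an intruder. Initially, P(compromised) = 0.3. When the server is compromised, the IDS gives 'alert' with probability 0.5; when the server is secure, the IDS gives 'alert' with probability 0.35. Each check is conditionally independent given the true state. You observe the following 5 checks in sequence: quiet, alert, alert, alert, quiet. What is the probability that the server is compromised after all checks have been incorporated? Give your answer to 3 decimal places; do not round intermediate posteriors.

0.425

After 'quiet': P(compromised) = 0.5·0.3000 / (0.5·0.3000 + 0.65·0.7000) ≈ 0.2479
After 'alert': P(compromised) = 0.5·0.2479 / (0.5·0.2479 + 0.35·0.7521) ≈ 0.3202
After 'alert': P(compromised) = 0.5·0.3202 / (0.5·0.3202 + 0.35·0.6798) ≈ 0.4022
After 'alert': P(compromised) = 0.5·0.4022 / (0.5·0.4022 + 0.35·0.5978) ≈ 0.4901
After 'quiet': P(compromised) = 0.5·0.4901 / (0.5·0.4901 + 0.65·0.5099) ≈ 0.4251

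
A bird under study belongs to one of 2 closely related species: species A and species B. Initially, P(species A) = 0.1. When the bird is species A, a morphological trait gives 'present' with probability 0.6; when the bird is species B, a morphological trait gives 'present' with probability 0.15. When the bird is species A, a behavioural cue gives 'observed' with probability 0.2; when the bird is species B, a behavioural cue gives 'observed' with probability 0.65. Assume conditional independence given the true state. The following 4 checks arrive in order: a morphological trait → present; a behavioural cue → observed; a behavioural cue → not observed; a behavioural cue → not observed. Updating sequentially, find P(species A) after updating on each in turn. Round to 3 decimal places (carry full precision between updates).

0.417

After a morphological trait='present': P(species A) = 0.6·0.1000 / (0.6·0.1000 + 0.15·0.9000) ≈ 0.3077
After a behavioural cue='observed': P(species A) = 0.2·0.3077 / (0.2·0.3077 + 0.65·0.6923) ≈ 0.1203
After a behavioural cue='not observed': P(species A) = 0.8·0.1203 / (0.8·0.1203 + 0.35·0.8797) ≈ 0.2381
After a behavioural cue='not observed': P(species A) = 0.8·0.2381 / (0.8·0.2381 + 0.35·0.7619) ≈ 0.4167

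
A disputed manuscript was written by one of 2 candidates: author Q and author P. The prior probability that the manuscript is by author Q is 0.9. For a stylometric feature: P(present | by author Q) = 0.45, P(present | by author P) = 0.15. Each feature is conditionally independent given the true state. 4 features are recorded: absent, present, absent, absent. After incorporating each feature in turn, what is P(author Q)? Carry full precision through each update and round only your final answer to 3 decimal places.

Each posterior becomes the prior for the next update.
After 'absent': P(author Q) = 0.55·0.9000 / (0.55·0.9000 + 0.85·0.1000) ≈ 0.8534
After 'present': P(author Q) = 0.45·0.8534 / (0.45·0.8534 + 0.15·0.1466) ≈ 0.9459
After 'absent': P(author Q) = 0.55·0.9459 / (0.55·0.9459 + 0.85·0.0541) ≈ 0.9187
After 'absent': P(author Q) = 0.55·0.9187 / (0.55·0.9187 + 0.85·0.0813) ≈ 0.8797

0.880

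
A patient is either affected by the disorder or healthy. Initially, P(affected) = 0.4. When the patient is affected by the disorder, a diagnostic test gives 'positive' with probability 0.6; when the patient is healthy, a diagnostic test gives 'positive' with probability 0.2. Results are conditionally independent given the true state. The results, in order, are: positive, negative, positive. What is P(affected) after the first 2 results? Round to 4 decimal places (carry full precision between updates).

0.5000

After 'positive': P(affected) = 0.6·0.4000 / (0.6·0.4000 + 0.2·0.6000) ≈ 0.6667
After 'negative': P(affected) = 0.4·0.6667 / (0.4·0.6667 + 0.8·0.3333) ≈ 0.5000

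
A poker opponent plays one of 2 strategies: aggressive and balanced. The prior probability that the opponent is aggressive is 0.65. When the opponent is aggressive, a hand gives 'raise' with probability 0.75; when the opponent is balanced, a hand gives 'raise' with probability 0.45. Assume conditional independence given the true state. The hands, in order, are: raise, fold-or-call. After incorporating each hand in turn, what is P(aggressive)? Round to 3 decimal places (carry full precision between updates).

Apply Bayes' rule sequentially, carrying P(aggressive) forward.
After 'raise': P(aggressive) = 0.75·0.6500 / (0.75·0.6500 + 0.45·0.3500) ≈ 0.7558
After 'fold-or-call': P(aggressive) = 0.25·0.7558 / (0.25·0.7558 + 0.55·0.2442) ≈ 0.5845

0.585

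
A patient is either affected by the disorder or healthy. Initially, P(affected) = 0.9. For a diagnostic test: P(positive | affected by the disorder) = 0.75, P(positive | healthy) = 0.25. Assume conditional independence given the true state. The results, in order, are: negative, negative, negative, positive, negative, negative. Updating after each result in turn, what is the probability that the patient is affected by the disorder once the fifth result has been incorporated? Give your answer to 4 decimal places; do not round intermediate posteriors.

0.2500

After 'negative': P(affected) = 0.25·0.9000 / (0.25·0.9000 + 0.75·0.1000) ≈ 0.7500
After 'negative': P(affected) = 0.25·0.7500 / (0.25·0.7500 + 0.75·0.2500) ≈ 0.5000
After 'negative': P(affected) = 0.25·0.5000 / (0.25·0.5000 + 0.75·0.5000) ≈ 0.2500
After 'positive': P(affected) = 0.75·0.2500 / (0.75·0.2500 + 0.25·0.7500) ≈ 0.5000
After 'negative': P(affected) = 0.25·0.5000 / (0.25·0.5000 + 0.75·0.5000) ≈ 0.2500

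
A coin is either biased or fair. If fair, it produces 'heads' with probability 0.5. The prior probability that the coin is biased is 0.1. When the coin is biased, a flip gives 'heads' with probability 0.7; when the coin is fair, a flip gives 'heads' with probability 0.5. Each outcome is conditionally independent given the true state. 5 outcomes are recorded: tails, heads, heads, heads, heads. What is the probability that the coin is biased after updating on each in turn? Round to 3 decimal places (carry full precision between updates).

0.204

Each posterior becomes the prior for the next update.
After 'tails': P(biased) = 0.3·0.1000 / (0.3·0.1000 + 0.5·0.9000) ≈ 0.0625
After 'heads': P(biased) = 0.7·0.0625 / (0.7·0.0625 + 0.5·0.9375) ≈ 0.0854
After 'heads': P(biased) = 0.7·0.0854 / (0.7·0.0854 + 0.5·0.9146) ≈ 0.1156
After 'heads': P(biased) = 0.7·0.1156 / (0.7·0.1156 + 0.5·0.8844) ≈ 0.1546
After 'heads': P(biased) = 0.7·0.1546 / (0.7·0.1546 + 0.5·0.8454) ≈ 0.2039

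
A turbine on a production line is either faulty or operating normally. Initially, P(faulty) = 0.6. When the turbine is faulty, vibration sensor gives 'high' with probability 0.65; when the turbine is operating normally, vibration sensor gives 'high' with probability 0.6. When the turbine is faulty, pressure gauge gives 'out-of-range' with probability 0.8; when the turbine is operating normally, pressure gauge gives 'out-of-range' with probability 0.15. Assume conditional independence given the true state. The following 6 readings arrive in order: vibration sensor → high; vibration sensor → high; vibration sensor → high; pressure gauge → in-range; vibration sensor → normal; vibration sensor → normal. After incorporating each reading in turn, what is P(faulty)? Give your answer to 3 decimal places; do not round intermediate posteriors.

0.256

Apply Bayes' rule sequentially, carrying P(faulty) forward.
After vibration sensor='high': P(faulty) = 0.65·0.6000 / (0.65·0.6000 + 0.6·0.4000) ≈ 0.6190
After vibration sensor='high': P(faulty) = 0.65·0.6190 / (0.65·0.6190 + 0.6·0.3810) ≈ 0.6377
After vibration sensor='high': P(faulty) = 0.65·0.6377 / (0.65·0.6377 + 0.6·0.3623) ≈ 0.6560
After pressure gauge='in-range': P(faulty) = 0.2·0.6560 / (0.2·0.6560 + 0.85·0.3440) ≈ 0.3097
After vibration sensor='normal': P(faulty) = 0.35·0.3097 / (0.35·0.3097 + 0.4·0.6903) ≈ 0.2819
After vibration sensor='normal': P(faulty) = 0.35·0.2819 / (0.35·0.2819 + 0.4·0.7181) ≈ 0.2557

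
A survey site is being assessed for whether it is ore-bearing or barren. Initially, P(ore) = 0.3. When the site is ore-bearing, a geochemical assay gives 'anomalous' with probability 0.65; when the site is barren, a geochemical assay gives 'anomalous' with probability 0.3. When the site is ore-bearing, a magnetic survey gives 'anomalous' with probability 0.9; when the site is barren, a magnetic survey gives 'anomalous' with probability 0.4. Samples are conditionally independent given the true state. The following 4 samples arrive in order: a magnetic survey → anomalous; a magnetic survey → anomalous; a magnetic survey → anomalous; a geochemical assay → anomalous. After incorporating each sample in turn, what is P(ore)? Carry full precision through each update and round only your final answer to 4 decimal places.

Each posterior becomes the prior for the next update.
After a magnetic survey='anomalous': P(ore) = 0.9·0.3000 / (0.9·0.3000 + 0.4·0.7000) ≈ 0.4909
After a magnetic survey='anomalous': P(ore) = 0.9·0.4909 / (0.9·0.4909 + 0.4·0.5091) ≈ 0.6845
After a magnetic survey='anomalous': P(ore) = 0.9·0.6845 / (0.9·0.6845 + 0.4·0.3155) ≈ 0.8300
After a geochemical assay='anomalous': P(ore) = 0.65·0.8300 / (0.65·0.8300 + 0.3·0.1700) ≈ 0.9136

0.9136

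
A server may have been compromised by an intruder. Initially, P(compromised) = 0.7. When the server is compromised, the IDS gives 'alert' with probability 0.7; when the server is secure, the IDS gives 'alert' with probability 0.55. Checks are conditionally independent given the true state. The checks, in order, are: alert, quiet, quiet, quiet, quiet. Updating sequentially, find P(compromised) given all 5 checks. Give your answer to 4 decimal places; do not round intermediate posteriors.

0.3697

After 'alert': P(compromised) = 0.7·0.7000 / (0.7·0.7000 + 0.55·0.3000) ≈ 0.7481
After 'quiet': P(compromised) = 0.3·0.7481 / (0.3·0.7481 + 0.45·0.2519) ≈ 0.6644
After 'quiet': P(compromised) = 0.3·0.6644 / (0.3·0.6644 + 0.45·0.3356) ≈ 0.5689
After 'quiet': P(compromised) = 0.3·0.5689 / (0.3·0.5689 + 0.45·0.4311) ≈ 0.4681
After 'quiet': P(compromised) = 0.3·0.4681 / (0.3·0.4681 + 0.45·0.5319) ≈ 0.3697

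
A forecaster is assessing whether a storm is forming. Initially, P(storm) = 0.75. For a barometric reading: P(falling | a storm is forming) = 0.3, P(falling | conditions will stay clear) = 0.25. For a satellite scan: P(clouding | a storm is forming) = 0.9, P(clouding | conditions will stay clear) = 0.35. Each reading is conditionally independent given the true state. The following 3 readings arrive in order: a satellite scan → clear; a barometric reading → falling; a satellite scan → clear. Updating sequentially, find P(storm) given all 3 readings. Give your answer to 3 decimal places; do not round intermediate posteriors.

0.079

After a satellite scan='clear': P(storm) = 0.1·0.7500 / (0.1·0.7500 + 0.65·0.2500) ≈ 0.3158
After a barometric reading='falling': P(storm) = 0.3·0.3158 / (0.3·0.3158 + 0.25·0.6842) ≈ 0.3564
After a satellite scan='clear': P(storm) = 0.1·0.3564 / (0.1·0.3564 + 0.65·0.6436) ≈ 0.0785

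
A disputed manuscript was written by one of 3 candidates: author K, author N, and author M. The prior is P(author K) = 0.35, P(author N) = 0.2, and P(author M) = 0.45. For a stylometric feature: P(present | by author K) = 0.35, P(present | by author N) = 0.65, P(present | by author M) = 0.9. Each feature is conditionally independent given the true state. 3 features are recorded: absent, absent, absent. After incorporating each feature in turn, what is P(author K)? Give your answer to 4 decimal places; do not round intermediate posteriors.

0.9142

Each posterior becomes the prior for the next update.
After 'absent': normaliser = 0.65·0.3500 + 0.35·0.2000 + 0.1·0.4500; P(author K) ≈ 0.6642, P(author N) ≈ 0.2044, P(author M) ≈ 0.1314
After 'absent': normaliser = 0.65·0.6642 + 0.35·0.2044 + 0.1·0.1314; P(author K) ≈ 0.8360, P(author N) ≈ 0.1385, P(author M) ≈ 0.0254
After 'absent': normaliser = 0.65·0.8360 + 0.35·0.1385 + 0.1·0.0254; P(author K) ≈ 0.9142, P(author N) ≈ 0.0816, P(author M) ≈ 0.0043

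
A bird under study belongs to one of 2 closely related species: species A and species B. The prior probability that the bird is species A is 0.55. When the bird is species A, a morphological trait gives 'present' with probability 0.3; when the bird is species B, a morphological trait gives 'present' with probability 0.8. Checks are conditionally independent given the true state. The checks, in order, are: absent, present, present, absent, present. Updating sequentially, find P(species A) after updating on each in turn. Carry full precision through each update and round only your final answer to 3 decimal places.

After 'absent': P(species A) = 0.7·0.5500 / (0.7·0.5500 + 0.2·0.4500) ≈ 0.8105
After 'present': P(species A) = 0.3·0.8105 / (0.3·0.8105 + 0.8·0.1895) ≈ 0.6160
After 'present': P(species A) = 0.3·0.6160 / (0.3·0.6160 + 0.8·0.3840) ≈ 0.3756
After 'absent': P(species A) = 0.7·0.3756 / (0.7·0.3756 + 0.2·0.6244) ≈ 0.6780
After 'present': P(species A) = 0.3·0.6780 / (0.3·0.6780 + 0.8·0.3220) ≈ 0.4412

0.441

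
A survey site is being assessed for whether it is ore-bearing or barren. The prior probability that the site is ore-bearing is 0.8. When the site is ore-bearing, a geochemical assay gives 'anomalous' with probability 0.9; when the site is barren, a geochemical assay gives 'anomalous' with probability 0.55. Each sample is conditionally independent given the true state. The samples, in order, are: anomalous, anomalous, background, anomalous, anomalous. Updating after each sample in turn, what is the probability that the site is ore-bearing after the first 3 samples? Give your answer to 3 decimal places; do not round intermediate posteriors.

Apply Bayes' rule sequentially, carrying P(ore) forward.
After 'anomalous': P(ore) = 0.9·0.8000 / (0.9·0.8000 + 0.55·0.2000) ≈ 0.8675
After 'anomalous': P(ore) = 0.9·0.8675 / (0.9·0.8675 + 0.55·0.1325) ≈ 0.9146
After 'background': P(ore) = 0.1·0.9146 / (0.1·0.9146 + 0.45·0.0854) ≈ 0.7042

0.704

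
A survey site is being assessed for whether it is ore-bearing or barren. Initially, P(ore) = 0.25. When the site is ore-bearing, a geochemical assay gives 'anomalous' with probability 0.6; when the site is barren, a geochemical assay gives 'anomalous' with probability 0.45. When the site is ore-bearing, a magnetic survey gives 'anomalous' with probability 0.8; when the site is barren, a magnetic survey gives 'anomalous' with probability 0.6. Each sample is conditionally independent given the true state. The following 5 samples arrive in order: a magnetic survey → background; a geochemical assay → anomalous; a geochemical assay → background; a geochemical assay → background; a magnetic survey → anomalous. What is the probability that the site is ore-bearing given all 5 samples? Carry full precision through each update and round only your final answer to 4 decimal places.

Each posterior becomes the prior for the next update.
After a magnetic survey='background': P(ore) = 0.2·0.2500 / (0.2·0.2500 + 0.4·0.7500) ≈ 0.1429
After a geochemical assay='anomalous': P(ore) = 0.6·0.1429 / (0.6·0.1429 + 0.45·0.8571) ≈ 0.1818
After a geochemical assay='background': P(ore) = 0.4·0.1818 / (0.4·0.1818 + 0.55·0.8182) ≈ 0.1391
After a geochemical assay='background': P(ore) = 0.4·0.1391 / (0.4·0.1391 + 0.55·0.8609) ≈ 0.1052
After a magnetic survey='anomalous': P(ore) = 0.8·0.1052 / (0.8·0.1052 + 0.6·0.8948) ≈ 0.1355

0.1355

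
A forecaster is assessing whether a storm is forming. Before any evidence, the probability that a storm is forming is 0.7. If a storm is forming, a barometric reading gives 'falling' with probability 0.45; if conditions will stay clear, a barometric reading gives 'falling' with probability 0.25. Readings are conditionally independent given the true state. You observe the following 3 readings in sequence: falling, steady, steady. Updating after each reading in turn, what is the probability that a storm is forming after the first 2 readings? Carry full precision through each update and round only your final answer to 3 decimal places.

After 'falling': P(storm) = 0.45·0.7000 / (0.45·0.7000 + 0.25·0.3000) ≈ 0.8077
After 'steady': P(storm) = 0.55·0.8077 / (0.55·0.8077 + 0.75·0.1923) ≈ 0.7549

0.755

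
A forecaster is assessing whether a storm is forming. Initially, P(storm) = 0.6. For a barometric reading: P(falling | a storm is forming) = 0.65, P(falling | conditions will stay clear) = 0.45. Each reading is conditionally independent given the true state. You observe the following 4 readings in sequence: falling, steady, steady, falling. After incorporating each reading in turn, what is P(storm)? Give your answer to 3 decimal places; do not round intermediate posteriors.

0.559

After 'falling': P(storm) = 0.65·0.6000 / (0.65·0.6000 + 0.45·0.4000) ≈ 0.6842
After 'steady': P(storm) = 0.35·0.6842 / (0.35·0.6842 + 0.55·0.3158) ≈ 0.5796
After 'steady': P(storm) = 0.35·0.5796 / (0.35·0.5796 + 0.55·0.4204) ≈ 0.4674
After 'falling': P(storm) = 0.65·0.4674 / (0.65·0.4674 + 0.45·0.5326) ≈ 0.5590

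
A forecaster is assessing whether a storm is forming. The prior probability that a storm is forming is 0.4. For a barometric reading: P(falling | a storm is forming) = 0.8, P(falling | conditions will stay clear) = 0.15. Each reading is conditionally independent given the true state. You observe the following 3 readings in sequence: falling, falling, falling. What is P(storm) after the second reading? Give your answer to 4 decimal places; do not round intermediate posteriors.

After 'falling': P(storm) = 0.8·0.4000 / (0.8·0.4000 + 0.15·0.6000) ≈ 0.7805
After 'falling': P(storm) = 0.8·0.7805 / (0.8·0.7805 + 0.15·0.2195) ≈ 0.9499

0.9499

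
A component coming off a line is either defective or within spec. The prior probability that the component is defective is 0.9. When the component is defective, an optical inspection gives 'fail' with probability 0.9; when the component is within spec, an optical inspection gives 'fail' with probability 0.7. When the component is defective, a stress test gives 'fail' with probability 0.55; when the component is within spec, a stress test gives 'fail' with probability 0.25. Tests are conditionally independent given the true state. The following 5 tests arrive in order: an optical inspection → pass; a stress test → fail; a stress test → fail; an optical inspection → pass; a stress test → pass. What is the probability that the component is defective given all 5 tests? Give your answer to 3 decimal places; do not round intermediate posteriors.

Each posterior becomes the prior for the next update.
After an optical inspection='pass': P(defective) = 0.1·0.9000 / (0.1·0.9000 + 0.3·0.1000) ≈ 0.7500
After a stress test='fail': P(defective) = 0.55·0.7500 / (0.55·0.7500 + 0.25·0.2500) ≈ 0.8684
After a stress test='fail': P(defective) = 0.55·0.8684 / (0.55·0.8684 + 0.25·0.1316) ≈ 0.9356
After an optical inspection='pass': P(defective) = 0.1·0.9356 / (0.1·0.9356 + 0.3·0.0644) ≈ 0.8288
After a stress test='pass': P(defective) = 0.45·0.8288 / (0.45·0.8288 + 0.75·0.1712) ≈ 0.7439

0.744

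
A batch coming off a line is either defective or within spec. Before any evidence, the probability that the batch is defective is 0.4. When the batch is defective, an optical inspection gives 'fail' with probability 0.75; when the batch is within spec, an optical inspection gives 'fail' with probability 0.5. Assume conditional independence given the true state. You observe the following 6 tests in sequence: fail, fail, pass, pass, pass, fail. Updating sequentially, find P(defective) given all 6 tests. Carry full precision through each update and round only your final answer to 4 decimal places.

Each posterior becomes the prior for the next update.
After 'fail': P(defective) = 0.75·0.4000 / (0.75·0.4000 + 0.5·0.6000) ≈ 0.5000
After 'fail': P(defective) = 0.75·0.5000 / (0.75·0.5000 + 0.5·0.5000) ≈ 0.6000
After 'pass': P(defective) = 0.25·0.6000 / (0.25·0.6000 + 0.5·0.4000) ≈ 0.4286
After 'pass': P(defective) = 0.25·0.4286 / (0.25·0.4286 + 0.5·0.5714) ≈ 0.2727
After 'pass': P(defective) = 0.25·0.2727 / (0.25·0.2727 + 0.5·0.7273) ≈ 0.1579
After 'fail': P(defective) = 0.75·0.1579 / (0.75·0.1579 + 0.5·0.8421) ≈ 0.2195

0.2195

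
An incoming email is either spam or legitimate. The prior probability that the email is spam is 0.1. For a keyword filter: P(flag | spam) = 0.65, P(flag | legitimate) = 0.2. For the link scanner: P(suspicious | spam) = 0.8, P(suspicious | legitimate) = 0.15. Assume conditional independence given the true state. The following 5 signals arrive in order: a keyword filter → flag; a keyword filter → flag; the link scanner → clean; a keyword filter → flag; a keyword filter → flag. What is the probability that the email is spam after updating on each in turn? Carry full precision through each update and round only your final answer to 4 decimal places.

0.7447

After a keyword filter='flag': P(spam) = 0.65·0.1000 / (0.65·0.1000 + 0.2·0.9000) ≈ 0.2653
After a keyword filter='flag': P(spam) = 0.65·0.2653 / (0.65·0.2653 + 0.2·0.7347) ≈ 0.5399
After the link scanner='clean': P(spam) = 0.2·0.5399 / (0.2·0.5399 + 0.85·0.4601) ≈ 0.2164
After a keyword filter='flag': P(spam) = 0.65·0.2164 / (0.65·0.2164 + 0.2·0.7836) ≈ 0.4730
After a keyword filter='flag': P(spam) = 0.65·0.4730 / (0.65·0.4730 + 0.2·0.5270) ≈ 0.7447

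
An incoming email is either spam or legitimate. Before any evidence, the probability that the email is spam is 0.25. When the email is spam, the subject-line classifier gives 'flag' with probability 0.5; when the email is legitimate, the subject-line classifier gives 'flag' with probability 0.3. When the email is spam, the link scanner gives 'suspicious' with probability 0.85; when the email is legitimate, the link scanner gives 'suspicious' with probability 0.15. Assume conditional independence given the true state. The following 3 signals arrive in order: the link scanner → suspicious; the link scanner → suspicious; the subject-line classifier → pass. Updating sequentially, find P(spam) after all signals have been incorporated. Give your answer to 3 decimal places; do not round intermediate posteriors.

After the link scanner='suspicious': P(spam) = 0.85·0.2500 / (0.85·0.2500 + 0.15·0.7500) ≈ 0.6538
After the link scanner='suspicious': P(spam) = 0.85·0.6538 / (0.85·0.6538 + 0.15·0.3462) ≈ 0.9146
After the subject-line classifier='pass': P(spam) = 0.5·0.9146 / (0.5·0.9146 + 0.7·0.0854) ≈ 0.8843

0.884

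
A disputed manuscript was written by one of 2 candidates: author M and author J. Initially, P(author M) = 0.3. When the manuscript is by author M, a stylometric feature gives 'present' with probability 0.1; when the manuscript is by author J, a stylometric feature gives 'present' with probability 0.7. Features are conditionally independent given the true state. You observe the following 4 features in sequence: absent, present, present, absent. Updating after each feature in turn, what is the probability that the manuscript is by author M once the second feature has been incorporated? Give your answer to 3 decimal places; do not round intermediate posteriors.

After 'absent': P(author M) = 0.9·0.3000 / (0.9·0.3000 + 0.3·0.7000) ≈ 0.5625
After 'present': P(author M) = 0.1·0.5625 / (0.1·0.5625 + 0.7·0.4375) ≈ 0.1552

0.155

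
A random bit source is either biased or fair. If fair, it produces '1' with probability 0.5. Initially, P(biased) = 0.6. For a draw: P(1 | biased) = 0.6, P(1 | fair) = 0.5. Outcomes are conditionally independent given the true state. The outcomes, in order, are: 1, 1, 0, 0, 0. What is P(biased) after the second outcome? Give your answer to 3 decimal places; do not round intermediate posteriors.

Apply Bayes' rule sequentially, carrying P(biased) forward.
After '1': P(biased) = 0.6·0.6000 / (0.6·0.6000 + 0.5·0.4000) ≈ 0.6429
After '1': P(biased) = 0.6·0.6429 / (0.6·0.6429 + 0.5·0.3571) ≈ 0.6835

0.684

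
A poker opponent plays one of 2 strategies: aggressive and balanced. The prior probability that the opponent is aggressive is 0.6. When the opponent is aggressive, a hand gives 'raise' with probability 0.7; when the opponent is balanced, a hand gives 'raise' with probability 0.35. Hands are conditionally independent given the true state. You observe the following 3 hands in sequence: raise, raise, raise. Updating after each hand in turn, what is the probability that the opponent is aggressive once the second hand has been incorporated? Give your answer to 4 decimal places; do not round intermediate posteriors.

0.8571

Apply Bayes' rule sequentially, carrying P(aggressive) forward.
After 'raise': P(aggressive) = 0.7·0.6000 / (0.7·0.6000 + 0.35·0.4000) ≈ 0.7500
After 'raise': P(aggressive) = 0.7·0.7500 / (0.7·0.7500 + 0.35·0.2500) ≈ 0.8571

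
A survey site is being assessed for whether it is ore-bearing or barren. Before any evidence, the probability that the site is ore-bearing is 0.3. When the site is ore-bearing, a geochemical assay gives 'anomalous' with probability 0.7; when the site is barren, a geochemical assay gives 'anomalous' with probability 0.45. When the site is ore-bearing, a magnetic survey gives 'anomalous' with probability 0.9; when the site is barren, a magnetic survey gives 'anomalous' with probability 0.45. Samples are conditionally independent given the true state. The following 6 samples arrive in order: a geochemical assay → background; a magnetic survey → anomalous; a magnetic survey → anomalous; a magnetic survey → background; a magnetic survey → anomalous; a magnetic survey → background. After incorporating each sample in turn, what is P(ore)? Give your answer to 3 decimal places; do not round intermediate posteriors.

After a geochemical assay='background': P(ore) = 0.3·0.3000 / (0.3·0.3000 + 0.55·0.7000) ≈ 0.1895
After a magnetic survey='anomalous': P(ore) = 0.9·0.1895 / (0.9·0.1895 + 0.45·0.8105) ≈ 0.3186
After a magnetic survey='anomalous': P(ore) = 0.9·0.3186 / (0.9·0.3186 + 0.45·0.6814) ≈ 0.4832
After a magnetic survey='background': P(ore) = 0.1·0.4832 / (0.1·0.4832 + 0.55·0.5168) ≈ 0.1453
After a magnetic survey='anomalous': P(ore) = 0.9·0.1453 / (0.9·0.1453 + 0.45·0.8547) ≈ 0.2537
After a magnetic survey='background': P(ore) = 0.1·0.2537 / (0.1·0.2537 + 0.55·0.7463) ≈ 0.0582

0.058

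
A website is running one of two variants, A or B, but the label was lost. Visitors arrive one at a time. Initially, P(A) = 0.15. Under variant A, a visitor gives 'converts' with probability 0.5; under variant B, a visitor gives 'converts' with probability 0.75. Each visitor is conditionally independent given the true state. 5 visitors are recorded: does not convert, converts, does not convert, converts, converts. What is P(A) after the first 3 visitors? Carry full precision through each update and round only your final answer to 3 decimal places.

0.320

After 'does not convert': P(A) = 0.5·0.1500 / (0.5·0.1500 + 0.25·0.8500) ≈ 0.2609
After 'converts': P(A) = 0.5·0.2609 / (0.5·0.2609 + 0.75·0.7391) ≈ 0.1905
After 'does not convert': P(A) = 0.5·0.1905 / (0.5·0.1905 + 0.25·0.8095) ≈ 0.3200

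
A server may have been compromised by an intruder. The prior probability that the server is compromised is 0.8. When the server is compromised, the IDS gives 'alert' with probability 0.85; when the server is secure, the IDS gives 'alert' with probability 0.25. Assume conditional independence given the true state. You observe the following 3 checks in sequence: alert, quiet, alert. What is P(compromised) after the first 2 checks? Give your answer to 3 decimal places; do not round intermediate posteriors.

0.731

After 'alert': P(compromised) = 0.85·0.8000 / (0.85·0.8000 + 0.25·0.2000) ≈ 0.9315
After 'quiet': P(compromised) = 0.15·0.9315 / (0.15·0.9315 + 0.75·0.0685) ≈ 0.7312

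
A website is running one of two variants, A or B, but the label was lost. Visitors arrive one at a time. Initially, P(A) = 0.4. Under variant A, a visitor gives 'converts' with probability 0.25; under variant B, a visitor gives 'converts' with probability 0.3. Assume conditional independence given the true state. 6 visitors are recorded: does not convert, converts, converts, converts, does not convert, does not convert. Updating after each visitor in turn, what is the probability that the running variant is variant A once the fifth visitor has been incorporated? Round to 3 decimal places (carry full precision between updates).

0.307

After 'does not convert': P(A) = 0.75·0.4000 / (0.75·0.4000 + 0.7·0.6000) ≈ 0.4167
After 'converts': P(A) = 0.25·0.4167 / (0.25·0.4167 + 0.3·0.5833) ≈ 0.3731
After 'converts': P(A) = 0.25·0.3731 / (0.25·0.3731 + 0.3·0.6269) ≈ 0.3316
After 'converts': P(A) = 0.25·0.3316 / (0.25·0.3316 + 0.3·0.6684) ≈ 0.2925
After 'does not convert': P(A) = 0.75·0.2925 / (0.75·0.2925 + 0.7·0.7075) ≈ 0.3069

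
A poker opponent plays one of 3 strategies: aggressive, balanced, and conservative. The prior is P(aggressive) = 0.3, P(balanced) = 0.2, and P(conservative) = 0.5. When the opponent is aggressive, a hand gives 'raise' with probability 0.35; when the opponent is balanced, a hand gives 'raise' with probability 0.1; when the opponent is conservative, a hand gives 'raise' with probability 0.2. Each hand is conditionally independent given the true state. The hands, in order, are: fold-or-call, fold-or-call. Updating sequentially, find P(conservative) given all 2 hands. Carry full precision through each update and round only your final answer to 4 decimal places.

Apply Bayes' rule sequentially, carrying P(conservative) forward.
After 'fold-or-call': normaliser = 0.65·0.3000 + 0.9·0.2000 + 0.8·0.5000; P(aggressive) ≈ 0.2516, P(balanced) ≈ 0.2323, P(conservative) ≈ 0.5161
After 'fold-or-call': normaliser = 0.65·0.2516 + 0.9·0.2323 + 0.8·0.5161; P(aggressive) ≈ 0.2082, P(balanced) ≈ 0.2661, P(conservative) ≈ 0.5257

0.5257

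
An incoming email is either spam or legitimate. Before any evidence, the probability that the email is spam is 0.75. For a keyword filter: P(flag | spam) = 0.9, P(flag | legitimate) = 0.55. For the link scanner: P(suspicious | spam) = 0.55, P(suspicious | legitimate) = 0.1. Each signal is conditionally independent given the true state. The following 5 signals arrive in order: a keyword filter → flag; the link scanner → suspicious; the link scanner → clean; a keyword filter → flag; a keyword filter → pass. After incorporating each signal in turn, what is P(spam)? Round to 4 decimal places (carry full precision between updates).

0.8308

Each posterior becomes the prior for the next update.
After a keyword filter='flag': P(spam) = 0.9·0.7500 / (0.9·0.7500 + 0.55·0.2500) ≈ 0.8308
After the link scanner='suspicious': P(spam) = 0.55·0.8308 / (0.55·0.8308 + 0.1·0.1692) ≈ 0.9643
After the link scanner='clean': P(spam) = 0.45·0.9643 / (0.45·0.9643 + 0.9·0.0357) ≈ 0.9310
After a keyword filter='flag': P(spam) = 0.9·0.9310 / (0.9·0.9310 + 0.55·0.0690) ≈ 0.9567
After a keyword filter='pass': P(spam) = 0.1·0.9567 / (0.1·0.9567 + 0.45·0.0433) ≈ 0.8308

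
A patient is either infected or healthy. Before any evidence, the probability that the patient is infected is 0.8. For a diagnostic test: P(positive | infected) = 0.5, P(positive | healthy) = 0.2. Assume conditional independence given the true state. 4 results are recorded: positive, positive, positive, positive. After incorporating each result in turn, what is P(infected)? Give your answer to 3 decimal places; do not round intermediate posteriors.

0.994

After 'positive': P(infected) = 0.5·0.8000 / (0.5·0.8000 + 0.2·0.2000) ≈ 0.9091
After 'positive': P(infected) = 0.5·0.9091 / (0.5·0.9091 + 0.2·0.0909) ≈ 0.9615
After 'positive': P(infected) = 0.5·0.9615 / (0.5·0.9615 + 0.2·0.0385) ≈ 0.9843
After 'positive': P(infected) = 0.5·0.9843 / (0.5·0.9843 + 0.2·0.0157) ≈ 0.9936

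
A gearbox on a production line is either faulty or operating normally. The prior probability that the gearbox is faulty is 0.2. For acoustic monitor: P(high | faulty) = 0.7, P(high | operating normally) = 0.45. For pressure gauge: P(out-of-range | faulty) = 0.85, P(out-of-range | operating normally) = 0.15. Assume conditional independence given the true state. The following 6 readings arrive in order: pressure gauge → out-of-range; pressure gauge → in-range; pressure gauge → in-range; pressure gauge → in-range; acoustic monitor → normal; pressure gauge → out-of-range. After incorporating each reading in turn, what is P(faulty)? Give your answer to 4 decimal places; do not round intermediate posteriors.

After pressure gauge='out-of-range': P(faulty) = 0.85·0.2000 / (0.85·0.2000 + 0.15·0.8000) ≈ 0.5862
After pressure gauge='in-range': P(faulty) = 0.15·0.5862 / (0.15·0.5862 + 0.85·0.4138) ≈ 0.2000
After pressure gauge='in-range': P(faulty) = 0.15·0.2000 / (0.15·0.2000 + 0.85·0.8000) ≈ 0.0423
After pressure gauge='in-range': P(faulty) = 0.15·0.0423 / (0.15·0.0423 + 0.85·0.9577) ≈ 0.0077
After acoustic monitor='normal': P(faulty) = 0.3·0.0077 / (0.3·0.0077 + 0.55·0.9923) ≈ 0.0042
After pressure gauge='out-of-range': P(faulty) = 0.85·0.0042 / (0.85·0.0042 + 0.15·0.9958) ≈ 0.0235

0.0235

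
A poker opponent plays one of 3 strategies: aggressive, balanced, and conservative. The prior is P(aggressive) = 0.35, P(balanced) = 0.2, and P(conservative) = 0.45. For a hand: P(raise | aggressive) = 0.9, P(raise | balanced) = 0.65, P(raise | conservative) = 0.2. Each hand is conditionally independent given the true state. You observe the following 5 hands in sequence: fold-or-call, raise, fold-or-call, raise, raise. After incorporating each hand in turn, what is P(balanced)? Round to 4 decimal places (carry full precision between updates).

0.5808

Each posterior becomes the prior for the next update.
After 'fold-or-call': normaliser = 0.1·0.3500 + 0.35·0.2000 + 0.8·0.4500; P(aggressive) ≈ 0.0753, P(balanced) ≈ 0.1505, P(conservative) ≈ 0.7742
After 'raise': normaliser = 0.9·0.0753 + 0.65·0.1505 + 0.2·0.7742; P(aggressive) ≈ 0.2114, P(balanced) ≈ 0.3054, P(conservative) ≈ 0.4832
After 'fold-or-call': normaliser = 0.1·0.2114 + 0.35·0.3054 + 0.8·0.4832; P(aggressive) ≈ 0.0411, P(balanced) ≈ 0.2077, P(conservative) ≈ 0.7512
After 'raise': normaliser = 0.9·0.0411 + 0.65·0.2077 + 0.2·0.7512; P(aggressive) ≈ 0.1147, P(balanced) ≈ 0.4190, P(conservative) ≈ 0.4663
After 'raise': normaliser = 0.9·0.1147 + 0.65·0.4190 + 0.2·0.4663; P(aggressive) ≈ 0.2203, P(balanced) ≈ 0.5808, P(conservative) ≈ 0.1989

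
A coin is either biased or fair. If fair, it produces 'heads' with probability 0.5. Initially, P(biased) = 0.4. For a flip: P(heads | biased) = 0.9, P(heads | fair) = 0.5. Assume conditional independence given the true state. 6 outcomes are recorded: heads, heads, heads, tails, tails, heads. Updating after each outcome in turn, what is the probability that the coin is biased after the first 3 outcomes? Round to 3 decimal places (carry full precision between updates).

0.795

After 'heads': P(biased) = 0.9·0.4000 / (0.9·0.4000 + 0.5·0.6000) ≈ 0.5455
After 'heads': P(biased) = 0.9·0.5455 / (0.9·0.5455 + 0.5·0.4545) ≈ 0.6835
After 'heads': P(biased) = 0.9·0.6835 / (0.9·0.6835 + 0.5·0.3165) ≈ 0.7954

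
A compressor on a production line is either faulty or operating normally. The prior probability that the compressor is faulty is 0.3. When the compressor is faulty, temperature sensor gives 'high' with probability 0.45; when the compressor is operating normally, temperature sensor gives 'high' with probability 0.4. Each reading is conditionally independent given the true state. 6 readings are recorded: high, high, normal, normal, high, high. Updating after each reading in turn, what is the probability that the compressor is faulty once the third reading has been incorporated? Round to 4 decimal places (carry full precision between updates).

Apply Bayes' rule sequentially, carrying P(faulty) forward.
After 'high': P(faulty) = 0.45·0.3000 / (0.45·0.3000 + 0.4·0.7000) ≈ 0.3253
After 'high': P(faulty) = 0.45·0.3253 / (0.45·0.3253 + 0.4·0.6747) ≈ 0.3517
After 'normal': P(faulty) = 0.55·0.3517 / (0.55·0.3517 + 0.6·0.6483) ≈ 0.3321

0.3321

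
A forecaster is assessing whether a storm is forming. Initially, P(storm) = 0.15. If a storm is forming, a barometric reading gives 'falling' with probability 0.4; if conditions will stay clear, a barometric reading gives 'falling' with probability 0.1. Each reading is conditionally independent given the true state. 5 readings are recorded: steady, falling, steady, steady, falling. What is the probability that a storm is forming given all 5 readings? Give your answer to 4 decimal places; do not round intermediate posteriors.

0.4555

After 'steady': P(storm) = 0.6·0.1500 / (0.6·0.1500 + 0.9·0.8500) ≈ 0.1053
After 'falling': P(storm) = 0.4·0.1053 / (0.4·0.1053 + 0.1·0.8947) ≈ 0.3200
After 'steady': P(storm) = 0.6·0.3200 / (0.6·0.3200 + 0.9·0.6800) ≈ 0.2388
After 'steady': P(storm) = 0.6·0.2388 / (0.6·0.2388 + 0.9·0.7612) ≈ 0.1730
After 'falling': P(storm) = 0.4·0.1730 / (0.4·0.1730 + 0.1·0.8270) ≈ 0.4555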